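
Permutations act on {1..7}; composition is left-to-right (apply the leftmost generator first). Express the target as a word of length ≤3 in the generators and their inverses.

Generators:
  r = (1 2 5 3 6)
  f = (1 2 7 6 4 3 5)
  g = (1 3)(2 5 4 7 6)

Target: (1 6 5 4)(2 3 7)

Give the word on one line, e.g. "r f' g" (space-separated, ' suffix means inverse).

  after r: (1 2 5 3 6)
  after f: (1 7 6 2)(3 4)
  after g: (1 6 5 4)(2 3 7)

r f g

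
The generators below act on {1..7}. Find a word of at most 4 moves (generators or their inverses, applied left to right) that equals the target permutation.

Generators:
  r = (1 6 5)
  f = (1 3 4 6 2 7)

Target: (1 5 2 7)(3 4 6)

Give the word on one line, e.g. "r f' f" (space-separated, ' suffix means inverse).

r' f

  after r': (1 5 6)
  after f: (1 5 2 7)(3 4 6)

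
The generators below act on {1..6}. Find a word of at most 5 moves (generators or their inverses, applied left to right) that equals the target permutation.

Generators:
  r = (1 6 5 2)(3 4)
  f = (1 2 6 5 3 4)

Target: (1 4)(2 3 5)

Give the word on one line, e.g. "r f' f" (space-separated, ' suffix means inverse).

r' f' r' f' f'

  after r': (1 2 5 6)(3 4)
  after f': (2 6 4 5)
  after r': (1 2)(3 4 6)
  after f': (2 4)(5 6)
  after f': (1 4)(2 3 5)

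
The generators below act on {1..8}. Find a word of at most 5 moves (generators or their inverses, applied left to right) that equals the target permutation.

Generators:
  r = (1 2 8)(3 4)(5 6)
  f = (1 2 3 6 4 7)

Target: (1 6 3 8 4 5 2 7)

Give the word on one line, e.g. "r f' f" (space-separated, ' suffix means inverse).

  after f': (1 7 4 6 3 2)
  after r: (1 7 3 8)(4 5 6)
  after f': (1 4 5 3 8 7 2)
  after f': (1 6 3 8 4 5 2 7)

f' r f' f'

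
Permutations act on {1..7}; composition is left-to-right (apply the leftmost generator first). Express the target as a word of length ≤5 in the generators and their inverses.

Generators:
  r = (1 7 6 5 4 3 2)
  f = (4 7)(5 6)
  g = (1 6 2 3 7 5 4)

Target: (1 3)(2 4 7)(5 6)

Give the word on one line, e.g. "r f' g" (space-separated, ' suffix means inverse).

r' f' r'

  after r': (1 2 3 4 5 6 7)
  after f': (1 2 3 7)(4 6)
  after r': (1 3)(2 4 7)(5 6)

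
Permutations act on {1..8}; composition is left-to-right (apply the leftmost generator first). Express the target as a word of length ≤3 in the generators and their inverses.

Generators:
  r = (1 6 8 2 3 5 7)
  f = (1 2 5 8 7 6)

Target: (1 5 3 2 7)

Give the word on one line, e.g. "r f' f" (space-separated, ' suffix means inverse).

f' r f'

  after f': (1 6 7 8 5 2)
  after r: (1 8 7 2 6)(3 5)
  after f': (1 5 3 2 7)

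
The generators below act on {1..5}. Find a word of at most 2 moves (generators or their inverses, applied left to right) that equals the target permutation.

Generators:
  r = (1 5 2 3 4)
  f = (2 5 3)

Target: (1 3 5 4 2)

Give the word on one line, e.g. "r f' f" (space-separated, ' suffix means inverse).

r' r'

  after r': (1 4 3 2 5)
  after r': (1 3 5 4 2)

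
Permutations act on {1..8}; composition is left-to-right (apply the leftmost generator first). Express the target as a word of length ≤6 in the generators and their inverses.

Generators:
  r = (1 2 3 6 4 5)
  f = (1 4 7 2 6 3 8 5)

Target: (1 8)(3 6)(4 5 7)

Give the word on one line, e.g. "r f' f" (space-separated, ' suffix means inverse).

f r f' r

  after f: (1 4 7 2 6 3 8 5)
  after r: (1 5 2 4 7 3 8)
  after f': (1 8 5 7 6 2)
  after r: (1 8)(3 6)(4 5 7)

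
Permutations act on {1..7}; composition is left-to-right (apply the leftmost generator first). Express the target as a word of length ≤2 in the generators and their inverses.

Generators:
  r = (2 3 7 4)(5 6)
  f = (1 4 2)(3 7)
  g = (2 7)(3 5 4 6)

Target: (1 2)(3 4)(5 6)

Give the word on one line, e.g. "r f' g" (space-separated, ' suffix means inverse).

  after r': (2 4 7 3)(5 6)
  after f': (1 2)(3 4)(5 6)

r' f'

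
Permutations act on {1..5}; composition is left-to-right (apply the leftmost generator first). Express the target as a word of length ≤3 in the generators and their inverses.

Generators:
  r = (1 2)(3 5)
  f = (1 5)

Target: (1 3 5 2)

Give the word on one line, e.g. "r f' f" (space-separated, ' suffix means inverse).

  after f: (1 5)
  after r: (1 3 5 2)

f r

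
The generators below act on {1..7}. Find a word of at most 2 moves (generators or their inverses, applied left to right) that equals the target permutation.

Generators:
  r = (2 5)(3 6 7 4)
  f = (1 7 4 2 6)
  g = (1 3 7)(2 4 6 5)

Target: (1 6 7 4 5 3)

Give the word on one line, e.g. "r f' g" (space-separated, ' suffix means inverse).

g' r'

  after g': (1 7 3)(2 5 6 4)
  after r': (1 6 7 4 5 3)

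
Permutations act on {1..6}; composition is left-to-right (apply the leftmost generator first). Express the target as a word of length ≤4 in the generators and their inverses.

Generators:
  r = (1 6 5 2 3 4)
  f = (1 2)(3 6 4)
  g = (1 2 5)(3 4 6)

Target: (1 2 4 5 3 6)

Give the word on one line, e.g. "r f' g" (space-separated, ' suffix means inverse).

g r' g'

  after g: (1 2 5)(3 4 6)
  after r': (1 5 4)(2 6)
  after g': (1 2 4 5 3 6)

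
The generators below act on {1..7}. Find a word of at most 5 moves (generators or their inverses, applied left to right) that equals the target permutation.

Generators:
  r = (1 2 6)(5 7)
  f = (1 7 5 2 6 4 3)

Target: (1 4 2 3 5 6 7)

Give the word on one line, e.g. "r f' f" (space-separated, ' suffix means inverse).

  after r: (1 2 6)(5 7)
  after f: (1 6 7 2 4 3)
  after f: (1 4)(2 3 7 6 5)
  after r: (1 4 2 3 5 6 7)

r f f r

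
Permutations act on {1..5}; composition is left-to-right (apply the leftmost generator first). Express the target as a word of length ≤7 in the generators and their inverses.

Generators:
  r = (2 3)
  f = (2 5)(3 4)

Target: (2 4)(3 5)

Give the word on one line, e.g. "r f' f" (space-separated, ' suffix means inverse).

  after r: (2 3)
  after f': (2 4 3 5)
  after r': (2 4)(3 5)
  after f': (2 3)(4 5)
  after f': (2 4)(3 5)

r f' r' f' f'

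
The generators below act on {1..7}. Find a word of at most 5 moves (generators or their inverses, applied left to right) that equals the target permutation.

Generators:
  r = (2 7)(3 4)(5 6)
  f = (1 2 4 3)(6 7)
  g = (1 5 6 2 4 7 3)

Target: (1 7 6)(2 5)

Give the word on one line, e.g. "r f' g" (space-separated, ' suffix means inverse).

  after g': (1 3 7 4 2 6 5)
  after f: (2 7 3 6 5)
  after r: (3 5 7 4)
  after g': (1 3)(2 6 5 4 7)
  after g': (1 7 6)(2 5)

g' f r g' g'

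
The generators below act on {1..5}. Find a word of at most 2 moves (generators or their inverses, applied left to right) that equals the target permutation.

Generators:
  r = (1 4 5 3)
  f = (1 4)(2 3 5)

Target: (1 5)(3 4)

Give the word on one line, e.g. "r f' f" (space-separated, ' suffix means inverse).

  after r: (1 4 5 3)
  after r: (1 5)(3 4)

r r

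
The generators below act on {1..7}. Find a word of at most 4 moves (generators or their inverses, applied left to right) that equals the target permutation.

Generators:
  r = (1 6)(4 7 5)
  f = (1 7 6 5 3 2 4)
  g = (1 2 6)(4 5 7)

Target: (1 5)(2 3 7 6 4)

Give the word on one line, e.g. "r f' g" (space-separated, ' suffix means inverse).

f' r'

  after f': (1 4 2 3 5 6 7)
  after r': (1 5)(2 3 7 6 4)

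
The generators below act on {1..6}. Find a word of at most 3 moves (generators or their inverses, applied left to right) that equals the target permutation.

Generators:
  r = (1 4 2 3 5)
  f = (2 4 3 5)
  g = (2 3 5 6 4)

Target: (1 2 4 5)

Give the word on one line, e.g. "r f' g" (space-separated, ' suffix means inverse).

r f'

  after r: (1 4 2 3 5)
  after f': (1 2 4 5)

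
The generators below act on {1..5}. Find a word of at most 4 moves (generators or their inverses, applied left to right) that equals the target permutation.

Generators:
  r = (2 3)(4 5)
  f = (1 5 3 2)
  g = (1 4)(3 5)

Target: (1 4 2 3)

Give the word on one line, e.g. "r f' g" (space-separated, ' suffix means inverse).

  after r': (2 3)(4 5)
  after f: (1 5 4 3)
  after r: (1 4 2 3)

r' f r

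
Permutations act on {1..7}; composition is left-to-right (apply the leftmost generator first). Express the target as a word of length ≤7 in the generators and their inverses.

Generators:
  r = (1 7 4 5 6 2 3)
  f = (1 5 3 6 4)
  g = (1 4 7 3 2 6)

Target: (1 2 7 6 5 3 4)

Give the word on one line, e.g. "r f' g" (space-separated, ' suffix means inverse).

  after r: (1 7 4 5 6 2 3)
  after g': (1 4 5 2 7)(3 6)
  after r': (1 7 3 5 6 2)
  after g: (1 3 5)(2 4 7)
  after r': (1 2 7 6 5 3 4)

r g' r' g r'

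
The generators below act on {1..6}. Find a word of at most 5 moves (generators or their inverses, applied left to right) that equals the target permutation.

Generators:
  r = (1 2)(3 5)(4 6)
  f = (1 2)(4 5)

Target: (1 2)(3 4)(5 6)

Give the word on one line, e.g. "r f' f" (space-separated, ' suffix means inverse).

r' f r f' r'

  after r': (1 2)(3 5)(4 6)
  after f: (3 4 6 5)
  after r: (1 2)(3 6)
  after f': (3 6)(4 5)
  after r': (1 2)(3 4)(5 6)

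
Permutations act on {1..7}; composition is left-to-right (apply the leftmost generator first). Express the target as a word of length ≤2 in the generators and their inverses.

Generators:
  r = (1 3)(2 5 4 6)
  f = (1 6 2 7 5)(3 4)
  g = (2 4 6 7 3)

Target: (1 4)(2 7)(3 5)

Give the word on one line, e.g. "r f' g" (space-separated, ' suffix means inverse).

r f'

  after r: (1 3)(2 5 4 6)
  after f': (1 4)(2 7)(3 5)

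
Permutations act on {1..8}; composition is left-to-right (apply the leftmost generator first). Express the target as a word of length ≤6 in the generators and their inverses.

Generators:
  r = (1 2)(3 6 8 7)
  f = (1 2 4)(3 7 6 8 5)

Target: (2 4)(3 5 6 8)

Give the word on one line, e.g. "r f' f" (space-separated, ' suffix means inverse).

r r f r

  after r: (1 2)(3 6 8 7)
  after r: (3 8)(6 7)
  after f: (1 2 4)(3 5)(7 8)
  after r: (2 4)(3 5 6 8)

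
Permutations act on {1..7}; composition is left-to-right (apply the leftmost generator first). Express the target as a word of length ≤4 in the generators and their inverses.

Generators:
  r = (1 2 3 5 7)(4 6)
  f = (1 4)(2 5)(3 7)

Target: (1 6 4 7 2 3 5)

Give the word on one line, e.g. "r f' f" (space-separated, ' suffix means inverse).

f r' f f

  after f: (1 4)(2 5)(3 7)
  after r': (1 6 4 7 2 3 5)
  after f: (1 6)(2 7 5 4 3)
  after f: (1 6 4 7 2 3 5)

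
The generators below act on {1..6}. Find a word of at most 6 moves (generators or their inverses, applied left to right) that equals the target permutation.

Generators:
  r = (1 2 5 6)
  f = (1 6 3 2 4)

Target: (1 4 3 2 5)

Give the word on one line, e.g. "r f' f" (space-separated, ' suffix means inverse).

  after r': (1 6 5 2)
  after f: (1 3 2 6 5 4)
  after f: (1 2 3 4 6 5)
  after f: (1 4 3)(5 6)
  after r: (1 4 3 2 5)

r' f f f r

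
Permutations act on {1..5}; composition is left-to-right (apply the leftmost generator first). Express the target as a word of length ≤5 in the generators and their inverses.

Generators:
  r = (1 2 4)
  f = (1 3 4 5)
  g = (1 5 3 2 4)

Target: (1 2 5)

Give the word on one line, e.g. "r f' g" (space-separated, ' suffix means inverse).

  after f': (1 5 4 3)
  after r': (1 5 2)(3 4)
  after r': (1 5)(2 4 3)
  after f': (1 4)(2 3)
  after g': (1 2 5)

f' r' r' f' g'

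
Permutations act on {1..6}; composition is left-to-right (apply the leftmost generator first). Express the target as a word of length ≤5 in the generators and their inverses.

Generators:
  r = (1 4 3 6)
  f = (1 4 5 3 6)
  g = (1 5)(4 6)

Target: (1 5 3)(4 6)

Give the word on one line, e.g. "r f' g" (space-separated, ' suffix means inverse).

r' f g

  after r': (1 6 3 4)
  after f: (3 5)
  after g: (1 5 3)(4 6)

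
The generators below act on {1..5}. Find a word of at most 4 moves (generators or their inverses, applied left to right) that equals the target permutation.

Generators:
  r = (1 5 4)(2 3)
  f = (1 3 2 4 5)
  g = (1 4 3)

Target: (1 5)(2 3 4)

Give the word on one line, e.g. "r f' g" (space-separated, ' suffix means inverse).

  after g: (1 4 3)
  after r': (1 5)(2 3 4)

g r'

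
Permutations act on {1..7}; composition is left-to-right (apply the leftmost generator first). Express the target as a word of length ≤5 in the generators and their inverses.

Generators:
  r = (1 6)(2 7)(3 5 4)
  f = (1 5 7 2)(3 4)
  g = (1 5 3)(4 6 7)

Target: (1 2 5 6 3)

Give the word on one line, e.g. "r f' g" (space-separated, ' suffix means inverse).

  after r': (1 6)(2 7)(3 4 5)
  after g: (1 7 2 4 3 6 5)
  after r': (1 2 5 6 3)

r' g r'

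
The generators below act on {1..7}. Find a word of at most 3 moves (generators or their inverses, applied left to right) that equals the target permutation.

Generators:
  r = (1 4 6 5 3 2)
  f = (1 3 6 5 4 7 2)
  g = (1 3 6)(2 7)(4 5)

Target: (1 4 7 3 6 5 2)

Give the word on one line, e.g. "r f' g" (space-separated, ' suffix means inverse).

  after g': (1 6 3)(2 7)(4 5)
  after f: (1 5 7)
  after f: (1 4 7 3 6 5 2)

g' f f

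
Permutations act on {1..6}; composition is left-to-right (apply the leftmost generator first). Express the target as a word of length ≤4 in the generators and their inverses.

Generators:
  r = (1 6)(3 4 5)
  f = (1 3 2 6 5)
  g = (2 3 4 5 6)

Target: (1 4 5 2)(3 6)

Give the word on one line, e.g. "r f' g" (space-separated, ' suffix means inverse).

f' g' f' f'

  after f': (1 5 6 2 3)
  after g': (1 4 3)
  after f': (1 4)(2 3 5 6)
  after f': (1 4 5 2)(3 6)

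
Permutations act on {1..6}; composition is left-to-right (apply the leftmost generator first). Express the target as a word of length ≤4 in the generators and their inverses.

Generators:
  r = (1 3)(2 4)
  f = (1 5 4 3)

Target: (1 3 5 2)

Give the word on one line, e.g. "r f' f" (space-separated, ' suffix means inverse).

r' f r'

  after r': (1 3)(2 4)
  after f: (2 3 5 4)
  after r': (1 3 5 2)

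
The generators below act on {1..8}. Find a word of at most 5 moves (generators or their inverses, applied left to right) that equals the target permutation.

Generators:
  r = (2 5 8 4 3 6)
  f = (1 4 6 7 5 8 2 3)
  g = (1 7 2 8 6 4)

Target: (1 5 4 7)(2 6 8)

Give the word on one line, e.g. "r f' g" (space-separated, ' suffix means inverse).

f' f' r f r'

  after f': (1 3 2 8 5 7 6 4)
  after f': (1 2 5 6)(3 8 7 4)
  after r: (1 5 2 8 7 3 4 6)
  after f: (1 8 5 3 6 4 7)
  after r': (1 5 4 7)(2 6 8)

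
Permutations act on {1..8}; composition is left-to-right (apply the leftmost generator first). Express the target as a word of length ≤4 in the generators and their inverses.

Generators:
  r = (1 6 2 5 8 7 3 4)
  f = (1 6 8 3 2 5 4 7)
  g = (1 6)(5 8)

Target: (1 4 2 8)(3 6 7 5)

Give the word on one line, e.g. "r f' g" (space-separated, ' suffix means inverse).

  after f': (1 7 4 5 2 3 8 6)
  after f': (1 4 2 8)(3 6 7 5)

f' f'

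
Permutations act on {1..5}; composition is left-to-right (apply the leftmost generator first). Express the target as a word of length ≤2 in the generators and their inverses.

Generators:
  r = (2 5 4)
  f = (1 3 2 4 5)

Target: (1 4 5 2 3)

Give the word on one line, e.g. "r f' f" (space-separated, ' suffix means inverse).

  after f': (1 5 4 2 3)
  after r: (1 4 5 2 3)

f' r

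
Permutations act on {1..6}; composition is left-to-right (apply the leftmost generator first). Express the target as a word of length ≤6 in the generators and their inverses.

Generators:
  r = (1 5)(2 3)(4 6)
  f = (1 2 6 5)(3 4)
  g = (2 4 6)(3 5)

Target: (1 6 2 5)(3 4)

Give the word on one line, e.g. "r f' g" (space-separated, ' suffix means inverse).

  after r: (1 5)(2 3)(4 6)
  after f: (2 4 5)(3 6)
  after g': (3 4)(5 6)
  after f: (1 2 6)
  after f: (1 6 2 5)(3 4)

r f g' f f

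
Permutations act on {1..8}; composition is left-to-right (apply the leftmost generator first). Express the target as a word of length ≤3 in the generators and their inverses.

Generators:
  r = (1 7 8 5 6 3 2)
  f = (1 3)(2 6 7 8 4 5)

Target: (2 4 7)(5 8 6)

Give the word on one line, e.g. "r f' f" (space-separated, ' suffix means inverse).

  after f': (1 3)(2 5 4 8 7 6)
  after f': (2 4 7)(5 8 6)

f' f'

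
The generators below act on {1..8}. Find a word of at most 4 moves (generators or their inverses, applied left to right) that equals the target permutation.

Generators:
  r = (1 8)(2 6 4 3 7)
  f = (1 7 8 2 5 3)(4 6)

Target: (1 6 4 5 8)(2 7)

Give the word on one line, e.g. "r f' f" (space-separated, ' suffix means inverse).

f' r' f

  after f': (1 3 5 2 8 7)(4 6)
  after r': (1 4 2)(3 5 7 8)
  after f: (1 6 4 5 8)(2 7)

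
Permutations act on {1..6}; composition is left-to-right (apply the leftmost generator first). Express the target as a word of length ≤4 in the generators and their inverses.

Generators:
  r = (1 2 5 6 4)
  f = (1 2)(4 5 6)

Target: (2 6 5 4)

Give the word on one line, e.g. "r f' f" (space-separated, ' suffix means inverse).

r f

  after r: (1 2 5 6 4)
  after f: (2 6 5 4)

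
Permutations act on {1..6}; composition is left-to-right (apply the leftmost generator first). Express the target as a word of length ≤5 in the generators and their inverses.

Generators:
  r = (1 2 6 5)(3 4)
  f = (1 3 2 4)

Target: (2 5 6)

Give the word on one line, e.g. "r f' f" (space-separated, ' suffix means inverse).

f' f' r'

  after f': (1 4 2 3)
  after f': (1 2)(3 4)
  after r': (2 5 6)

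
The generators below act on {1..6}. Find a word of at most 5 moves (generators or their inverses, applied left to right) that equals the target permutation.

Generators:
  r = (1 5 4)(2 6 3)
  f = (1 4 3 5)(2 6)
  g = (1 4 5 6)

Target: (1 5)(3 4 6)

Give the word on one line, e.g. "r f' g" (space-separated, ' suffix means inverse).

g f' r' f f

  after g: (1 4 5 6)
  after f': (2 6 5)(3 4)
  after r': (1 4 6)(3 5)
  after f: (1 3)(2 6 4)
  after f: (1 5)(3 4 6)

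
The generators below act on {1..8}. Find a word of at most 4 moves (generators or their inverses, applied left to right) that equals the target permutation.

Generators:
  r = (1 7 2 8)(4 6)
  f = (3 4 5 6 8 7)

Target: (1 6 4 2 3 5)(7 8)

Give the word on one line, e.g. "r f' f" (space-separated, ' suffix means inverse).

r f f r

  after r: (1 7 2 8)(4 6)
  after f: (1 3 4 8)(2 7)(5 6)
  after f: (1 4 7 2 3 5 8)
  after r: (1 6 4 2 3 5)(7 8)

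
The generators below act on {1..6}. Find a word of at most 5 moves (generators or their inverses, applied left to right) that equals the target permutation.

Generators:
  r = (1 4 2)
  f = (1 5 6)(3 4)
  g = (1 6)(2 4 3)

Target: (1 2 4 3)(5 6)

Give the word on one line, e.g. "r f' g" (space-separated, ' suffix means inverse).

  after r: (1 4 2)
  after f': (1 3 4 2 6 5)
  after g': (1 4 3 2)(5 6)
  after r: (1 2 4 3)(5 6)

r f' g' r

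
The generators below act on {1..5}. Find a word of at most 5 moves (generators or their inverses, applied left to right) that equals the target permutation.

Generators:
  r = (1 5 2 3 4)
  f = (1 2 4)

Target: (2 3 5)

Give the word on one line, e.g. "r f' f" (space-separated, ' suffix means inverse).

  after f: (1 2 4)
  after r: (1 3 4 5 2)
  after f: (1 3)(4 5)
  after r: (1 4 2 3 5)
  after f: (2 3 5)

f r f r f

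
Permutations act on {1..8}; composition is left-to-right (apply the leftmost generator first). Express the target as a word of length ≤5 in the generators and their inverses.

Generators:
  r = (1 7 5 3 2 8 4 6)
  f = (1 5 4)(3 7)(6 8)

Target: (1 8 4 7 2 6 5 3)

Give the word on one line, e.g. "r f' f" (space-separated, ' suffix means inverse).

  after f': (1 4 5)(3 7)(6 8)
  after r': (1 8 4 7 5 6 2 3)
  after f: (1 6 2 7 4 3 5 8)
  after r': (1 4 5 2)(3 7 8 6)
  after r': (1 8 4 7 2 6 5 3)

f' r' f r' r'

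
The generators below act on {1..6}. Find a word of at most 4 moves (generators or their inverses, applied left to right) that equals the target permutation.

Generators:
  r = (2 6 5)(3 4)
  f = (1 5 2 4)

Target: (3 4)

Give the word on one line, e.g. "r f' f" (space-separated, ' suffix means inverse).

r r r

  after r: (2 6 5)(3 4)
  after r: (2 5 6)
  after r: (3 4)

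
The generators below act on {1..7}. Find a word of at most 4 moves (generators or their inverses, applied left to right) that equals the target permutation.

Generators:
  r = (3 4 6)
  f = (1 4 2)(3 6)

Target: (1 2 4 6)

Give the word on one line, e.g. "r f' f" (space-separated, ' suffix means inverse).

  after r': (3 6 4)
  after f': (1 2 4 6)

r' f'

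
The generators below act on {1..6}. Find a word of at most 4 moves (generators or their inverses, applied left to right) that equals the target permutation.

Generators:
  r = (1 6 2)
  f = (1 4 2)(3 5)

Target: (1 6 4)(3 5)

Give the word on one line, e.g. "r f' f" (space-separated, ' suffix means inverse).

  after r': (1 2 6)
  after f: (2 6 4)(3 5)
  after r': (1 2)(3 5)(4 6)
  after r': (1 6 4)(3 5)

r' f r' r'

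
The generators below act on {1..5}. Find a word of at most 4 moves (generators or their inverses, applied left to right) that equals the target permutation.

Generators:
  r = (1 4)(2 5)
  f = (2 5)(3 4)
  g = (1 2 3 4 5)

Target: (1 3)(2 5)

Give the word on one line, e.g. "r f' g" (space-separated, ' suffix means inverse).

  after g': (1 5 4 3 2)
  after r': (1 2 4 3 5)
  after g: (1 3)(2 5)

g' r' g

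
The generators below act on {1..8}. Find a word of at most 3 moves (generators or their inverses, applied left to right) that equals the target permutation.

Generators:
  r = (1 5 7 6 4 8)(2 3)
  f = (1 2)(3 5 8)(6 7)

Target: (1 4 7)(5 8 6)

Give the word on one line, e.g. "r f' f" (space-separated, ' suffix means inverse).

r' r'

  after r': (1 8 4 6 7 5)(2 3)
  after r': (1 4 7)(5 8 6)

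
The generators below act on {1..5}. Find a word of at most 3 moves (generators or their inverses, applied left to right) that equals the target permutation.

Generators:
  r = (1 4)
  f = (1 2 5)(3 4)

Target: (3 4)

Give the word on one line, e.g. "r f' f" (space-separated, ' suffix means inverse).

  after f': (1 5 2)(3 4)
  after f': (1 2 5)
  after f': (3 4)

f' f' f'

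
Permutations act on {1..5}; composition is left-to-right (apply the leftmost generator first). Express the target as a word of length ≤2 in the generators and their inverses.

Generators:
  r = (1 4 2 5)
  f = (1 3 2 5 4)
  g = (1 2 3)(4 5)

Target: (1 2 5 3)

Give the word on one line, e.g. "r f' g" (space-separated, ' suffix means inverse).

r' f'

  after r': (1 5 2 4)
  after f': (1 2 5 3)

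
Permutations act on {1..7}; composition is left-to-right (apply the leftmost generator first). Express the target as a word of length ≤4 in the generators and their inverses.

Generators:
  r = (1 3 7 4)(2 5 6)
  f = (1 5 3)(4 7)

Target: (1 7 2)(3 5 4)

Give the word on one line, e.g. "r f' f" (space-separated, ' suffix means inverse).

f' r f r'

  after f': (1 3 5)(4 7)
  after r: (1 7)(2 5 3 6)
  after f: (1 4 7 5)(2 3 6)
  after r': (1 7 2)(3 5 4)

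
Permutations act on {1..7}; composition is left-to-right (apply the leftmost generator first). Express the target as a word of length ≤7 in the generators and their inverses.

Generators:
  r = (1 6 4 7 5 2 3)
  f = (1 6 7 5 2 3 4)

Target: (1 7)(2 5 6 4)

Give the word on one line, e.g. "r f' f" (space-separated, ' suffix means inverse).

f r f f f

  after f: (1 6 7 5 2 3 4)
  after r: (1 4 6 5 3 7 2)
  after f: (2 6)(3 5 4 7)
  after f: (1 6 3 2 7 4 5)
  after f: (1 7)(2 5 6 4)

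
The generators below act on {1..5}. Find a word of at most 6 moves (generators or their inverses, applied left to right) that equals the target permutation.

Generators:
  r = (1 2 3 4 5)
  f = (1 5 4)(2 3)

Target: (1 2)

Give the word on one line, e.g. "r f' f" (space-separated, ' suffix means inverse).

r f' f' r f

  after r: (1 2 3 4 5)
  after f': (1 3 5 4)
  after f': (1 2 3)
  after r: (1 3 2 4 5)
  after f: (1 2)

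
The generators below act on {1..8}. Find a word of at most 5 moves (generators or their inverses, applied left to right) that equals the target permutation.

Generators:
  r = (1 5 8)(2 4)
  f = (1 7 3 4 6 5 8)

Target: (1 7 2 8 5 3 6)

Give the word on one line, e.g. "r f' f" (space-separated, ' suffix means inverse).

  after r': (1 8 5)(2 4)
  after f: (2 6 5 7 3 4)
  after f: (1 7 4 2 5 3 6 8)
  after r: (1 7 2 8 5 3 6)

r' f f r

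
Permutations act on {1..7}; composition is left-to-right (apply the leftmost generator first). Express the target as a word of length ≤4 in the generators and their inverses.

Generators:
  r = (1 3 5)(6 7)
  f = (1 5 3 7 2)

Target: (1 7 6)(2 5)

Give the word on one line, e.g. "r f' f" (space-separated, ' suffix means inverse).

r' f f

  after r': (1 5 3)(6 7)
  after f: (1 3 5 7 6 2)
  after f: (1 7 6)(2 5)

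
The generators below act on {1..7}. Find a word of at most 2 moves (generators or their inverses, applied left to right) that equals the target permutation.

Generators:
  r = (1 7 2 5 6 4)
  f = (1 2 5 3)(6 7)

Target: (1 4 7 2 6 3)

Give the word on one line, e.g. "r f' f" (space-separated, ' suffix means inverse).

r' f

  after r': (1 4 6 5 2 7)
  after f: (1 4 7 2 6 3)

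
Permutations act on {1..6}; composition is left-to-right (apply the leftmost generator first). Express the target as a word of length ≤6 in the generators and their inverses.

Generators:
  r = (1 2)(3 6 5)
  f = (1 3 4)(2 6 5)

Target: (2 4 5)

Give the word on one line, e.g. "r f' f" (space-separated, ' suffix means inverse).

  after f': (1 4 3)(2 5 6)
  after r': (1 4 5 3 2 6)
  after r': (1 4 6 2 3)
  after f: (2 4 5)

f' r' r' f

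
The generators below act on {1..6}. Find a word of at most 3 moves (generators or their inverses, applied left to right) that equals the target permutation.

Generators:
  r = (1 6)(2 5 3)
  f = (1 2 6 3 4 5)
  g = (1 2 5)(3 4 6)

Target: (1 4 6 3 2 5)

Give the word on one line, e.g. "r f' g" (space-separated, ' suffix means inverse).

  after g': (1 5 2)(3 6 4)
  after f': (1 4 6 3 2 5)

g' f'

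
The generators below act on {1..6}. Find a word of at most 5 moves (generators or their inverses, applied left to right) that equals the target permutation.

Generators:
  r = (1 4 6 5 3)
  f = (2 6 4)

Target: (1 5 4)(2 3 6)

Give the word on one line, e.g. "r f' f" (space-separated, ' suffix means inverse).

  after f': (2 4 6)
  after r: (1 4 5 3)(2 6)
  after r: (1 6 2 5)(3 4)
  after r: (1 5 4)(2 3 6)

f' r r r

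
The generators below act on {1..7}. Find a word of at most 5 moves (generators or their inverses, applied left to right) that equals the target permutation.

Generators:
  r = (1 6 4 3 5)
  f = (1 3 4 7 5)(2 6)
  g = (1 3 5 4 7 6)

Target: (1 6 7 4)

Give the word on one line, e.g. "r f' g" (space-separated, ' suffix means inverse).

f' f' r g

  after f': (1 5 7 4 3)(2 6)
  after f': (1 7 3 5 4)
  after r: (1 7 5 3)(4 6)
  after g: (1 6 7 4)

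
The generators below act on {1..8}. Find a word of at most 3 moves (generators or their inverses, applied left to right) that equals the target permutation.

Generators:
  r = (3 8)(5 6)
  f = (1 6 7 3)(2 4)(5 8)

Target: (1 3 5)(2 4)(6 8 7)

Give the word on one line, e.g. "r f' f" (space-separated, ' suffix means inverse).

r' f'

  after r': (3 8)(5 6)
  after f': (1 3 5)(2 4)(6 8 7)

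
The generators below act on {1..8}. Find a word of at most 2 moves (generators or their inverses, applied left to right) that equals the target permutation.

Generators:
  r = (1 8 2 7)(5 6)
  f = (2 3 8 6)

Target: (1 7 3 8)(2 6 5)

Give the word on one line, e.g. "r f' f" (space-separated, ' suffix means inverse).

  after r': (1 7 2 8)(5 6)
  after f: (1 7 3 8)(2 6 5)

r' f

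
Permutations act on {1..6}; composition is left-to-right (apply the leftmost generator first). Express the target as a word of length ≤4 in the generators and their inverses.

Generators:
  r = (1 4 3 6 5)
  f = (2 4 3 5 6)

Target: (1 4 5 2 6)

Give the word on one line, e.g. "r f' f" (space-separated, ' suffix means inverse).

r r f'

  after r: (1 4 3 6 5)
  after r: (1 3 5 4 6)
  after f': (1 4 5 2 6)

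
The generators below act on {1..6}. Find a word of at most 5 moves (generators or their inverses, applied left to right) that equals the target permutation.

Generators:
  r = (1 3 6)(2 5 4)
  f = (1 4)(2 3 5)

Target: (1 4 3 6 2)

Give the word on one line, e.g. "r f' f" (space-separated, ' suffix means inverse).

f' r' f r r

  after f': (1 4)(2 5 3)
  after r': (1 5)(3 4 6)
  after f: (1 2 3)(4 6 5)
  after r: (1 5 2 6 4)
  after r: (1 4 3 6 2)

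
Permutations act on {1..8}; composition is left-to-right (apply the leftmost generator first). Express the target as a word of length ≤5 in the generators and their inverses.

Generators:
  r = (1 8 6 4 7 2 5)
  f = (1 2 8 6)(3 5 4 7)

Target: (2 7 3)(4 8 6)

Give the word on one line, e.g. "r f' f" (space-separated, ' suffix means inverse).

r' f r r f'

  after r': (1 5 2 7 4 6 8)
  after f: (1 4)(2 3 5 8)
  after r: (1 7 2 3)(4 8 5 6)
  after r: (1 2 3 8)(4 6 7 5)
  after f': (2 7 3)(4 8 6)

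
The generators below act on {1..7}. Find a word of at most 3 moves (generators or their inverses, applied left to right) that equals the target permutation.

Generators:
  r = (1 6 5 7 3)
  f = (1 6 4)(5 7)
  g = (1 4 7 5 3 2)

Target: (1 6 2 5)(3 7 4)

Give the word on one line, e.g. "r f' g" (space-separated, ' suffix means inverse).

  after f: (1 6 4)(5 7)
  after g': (1 6)(2 3 5 4)
  after g': (1 6 2 5)(3 7 4)

f g' g'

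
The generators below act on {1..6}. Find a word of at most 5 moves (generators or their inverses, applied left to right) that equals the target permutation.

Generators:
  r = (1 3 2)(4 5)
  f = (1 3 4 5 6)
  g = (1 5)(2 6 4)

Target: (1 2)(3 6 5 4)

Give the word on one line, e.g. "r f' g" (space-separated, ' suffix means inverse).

g' r f' g r

  after g': (1 5)(2 4 6)
  after r: (1 4 6)(2 5 3)
  after f': (1 3 2 4 5)
  after g: (1 3 6 4)
  after r: (1 2)(3 6 5 4)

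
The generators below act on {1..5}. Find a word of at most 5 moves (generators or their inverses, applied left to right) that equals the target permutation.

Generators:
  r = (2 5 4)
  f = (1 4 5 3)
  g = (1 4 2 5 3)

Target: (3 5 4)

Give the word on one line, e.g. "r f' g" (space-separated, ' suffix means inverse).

  after r: (2 5 4)
  after f: (1 4 2 3)
  after r': (1 5 2 3)
  after f': (1 4)(2 5)
  after g': (3 5 4)

r f r' f' g'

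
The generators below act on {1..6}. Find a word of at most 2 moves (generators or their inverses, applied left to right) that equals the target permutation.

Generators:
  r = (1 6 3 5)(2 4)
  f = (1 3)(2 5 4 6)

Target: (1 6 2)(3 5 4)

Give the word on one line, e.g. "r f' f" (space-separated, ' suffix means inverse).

  after f': (1 3)(2 6 4 5)
  after r': (1 6 2)(3 5 4)

f' r'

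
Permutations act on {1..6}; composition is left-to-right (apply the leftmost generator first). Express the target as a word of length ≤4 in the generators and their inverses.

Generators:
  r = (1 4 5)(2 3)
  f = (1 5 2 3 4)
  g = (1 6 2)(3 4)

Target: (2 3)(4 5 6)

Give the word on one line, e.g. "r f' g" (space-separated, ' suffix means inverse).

f g' f'

  after f: (1 5 2 3 4)
  after g': (1 5 6)(2 4)
  after f': (2 3)(4 5 6)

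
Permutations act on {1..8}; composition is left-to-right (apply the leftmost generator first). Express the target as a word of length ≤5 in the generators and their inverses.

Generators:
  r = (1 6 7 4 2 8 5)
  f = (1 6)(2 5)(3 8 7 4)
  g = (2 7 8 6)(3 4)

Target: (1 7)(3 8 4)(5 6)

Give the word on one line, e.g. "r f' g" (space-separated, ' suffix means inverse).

  after g: (2 7 8 6)(3 4)
  after r: (1 6 8 7 5)(2 4 3)
  after r: (1 7)(3 8 4)(5 6)

g r r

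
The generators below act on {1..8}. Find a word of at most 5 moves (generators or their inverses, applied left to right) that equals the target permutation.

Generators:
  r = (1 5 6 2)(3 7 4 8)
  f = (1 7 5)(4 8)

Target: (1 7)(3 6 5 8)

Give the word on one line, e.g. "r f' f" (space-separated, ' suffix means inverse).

  after f: (1 7 5)(4 8)
  after r: (1 4 3 7 6 2)
  after f': (1 8 4 3)(2 5 7 6)
  after r: (1 3 5 4 7 2 6)
  after r: (1 7)(3 6 5 8)

f r f' r r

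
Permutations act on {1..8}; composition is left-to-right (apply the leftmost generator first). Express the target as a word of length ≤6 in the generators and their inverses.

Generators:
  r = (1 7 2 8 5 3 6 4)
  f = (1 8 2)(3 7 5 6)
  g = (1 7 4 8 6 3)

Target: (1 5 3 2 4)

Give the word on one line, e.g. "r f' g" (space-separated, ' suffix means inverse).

g r' g f

  after g: (1 7 4 8 6 3)
  after r': (2 7 6 5 8 3 4)
  after g: (1 7 3 8)(2 4)(5 6)
  after f: (1 5 3 2 4)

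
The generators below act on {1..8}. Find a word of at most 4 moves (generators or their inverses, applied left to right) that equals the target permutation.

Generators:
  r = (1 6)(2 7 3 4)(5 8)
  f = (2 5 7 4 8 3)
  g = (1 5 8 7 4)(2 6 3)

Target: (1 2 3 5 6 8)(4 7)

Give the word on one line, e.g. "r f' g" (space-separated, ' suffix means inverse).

  after f': (2 3 8 4 7 5)
  after g: (1 5 6 3 7 8)
  after f': (1 2 3 5 6 8)(4 7)

f' g f'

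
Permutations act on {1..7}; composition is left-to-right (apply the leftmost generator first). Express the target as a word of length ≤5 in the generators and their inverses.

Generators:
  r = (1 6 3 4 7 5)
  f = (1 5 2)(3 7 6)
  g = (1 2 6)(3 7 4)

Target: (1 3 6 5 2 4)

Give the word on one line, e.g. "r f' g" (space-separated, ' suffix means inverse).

  after f: (1 5 2)(3 7 6)
  after r: (2 6 4 7 3 5)
  after r: (1 6 7 4 5 2 3)
  after r: (1 3 6 5 2 4)

f r r r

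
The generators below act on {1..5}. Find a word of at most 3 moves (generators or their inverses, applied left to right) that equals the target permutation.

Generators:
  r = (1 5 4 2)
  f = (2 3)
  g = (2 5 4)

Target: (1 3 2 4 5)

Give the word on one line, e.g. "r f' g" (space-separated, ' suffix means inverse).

  after r': (1 2 4 5)
  after f': (1 3 2 4 5)

r' f'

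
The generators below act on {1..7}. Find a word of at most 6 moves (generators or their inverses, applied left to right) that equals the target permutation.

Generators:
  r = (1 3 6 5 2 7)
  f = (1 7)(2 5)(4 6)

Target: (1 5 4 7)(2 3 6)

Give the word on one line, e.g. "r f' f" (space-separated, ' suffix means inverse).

r' f' r r r

  after r': (1 7 2 5 6 3)
  after f': (3 7 5 4 6)
  after r: (1 3)(2 7)(4 5)
  after r: (1 6 5 4 2)
  after r: (1 5 4 7)(2 3 6)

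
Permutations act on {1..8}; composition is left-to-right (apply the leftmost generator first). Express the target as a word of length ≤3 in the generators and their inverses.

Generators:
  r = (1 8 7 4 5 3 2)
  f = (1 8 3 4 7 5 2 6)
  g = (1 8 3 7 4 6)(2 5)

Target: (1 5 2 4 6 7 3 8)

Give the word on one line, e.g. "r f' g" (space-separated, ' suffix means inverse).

g' f' g

  after g': (1 6 4 7 3 8)(2 5)
  after f': (1 2 7 8 6 3)
  after g: (1 5 2 4 6 7 3 8)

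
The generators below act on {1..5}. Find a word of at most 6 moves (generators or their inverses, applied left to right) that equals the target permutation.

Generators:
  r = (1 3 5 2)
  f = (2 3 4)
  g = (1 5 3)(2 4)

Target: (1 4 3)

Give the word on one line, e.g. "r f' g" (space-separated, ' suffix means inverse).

r r f r g'

  after r: (1 3 5 2)
  after r: (1 5)(2 3)
  after f: (1 5)(2 4)
  after r: (1 2 4)(3 5)
  after g': (1 4 3)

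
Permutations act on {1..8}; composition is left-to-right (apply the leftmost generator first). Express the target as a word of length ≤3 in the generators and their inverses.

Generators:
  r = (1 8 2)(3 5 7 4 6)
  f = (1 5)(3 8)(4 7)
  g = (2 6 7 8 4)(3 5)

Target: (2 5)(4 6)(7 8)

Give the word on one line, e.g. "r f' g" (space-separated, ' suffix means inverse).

  after r': (1 2 8)(3 6 4 7 5)
  after f': (1 2 3 6 7)(5 8)
  after r: (2 5)(4 6)(7 8)

r' f' r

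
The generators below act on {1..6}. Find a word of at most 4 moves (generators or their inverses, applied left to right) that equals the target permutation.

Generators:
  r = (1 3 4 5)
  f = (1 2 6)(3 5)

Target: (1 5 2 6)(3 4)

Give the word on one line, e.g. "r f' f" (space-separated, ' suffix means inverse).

r f

  after r: (1 3 4 5)
  after f: (1 5 2 6)(3 4)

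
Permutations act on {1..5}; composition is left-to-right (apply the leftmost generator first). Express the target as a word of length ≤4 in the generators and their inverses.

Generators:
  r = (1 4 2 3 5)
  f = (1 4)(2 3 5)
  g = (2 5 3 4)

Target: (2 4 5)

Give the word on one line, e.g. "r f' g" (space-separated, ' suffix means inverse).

r g r' f

  after r: (1 4 2 3 5)
  after g: (1 2 4 5)
  after r': (1 4 3 2)
  after f: (2 4 5)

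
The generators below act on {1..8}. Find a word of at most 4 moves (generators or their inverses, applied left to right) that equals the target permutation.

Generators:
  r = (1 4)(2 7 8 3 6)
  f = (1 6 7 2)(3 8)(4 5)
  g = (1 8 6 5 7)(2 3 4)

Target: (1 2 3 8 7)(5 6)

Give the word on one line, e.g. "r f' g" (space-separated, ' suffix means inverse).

f' r f

  after f': (1 2 7 6)(3 8)(4 5)
  after r: (1 7 2 8 6 4 5)
  after f: (1 2 3 8 7)(5 6)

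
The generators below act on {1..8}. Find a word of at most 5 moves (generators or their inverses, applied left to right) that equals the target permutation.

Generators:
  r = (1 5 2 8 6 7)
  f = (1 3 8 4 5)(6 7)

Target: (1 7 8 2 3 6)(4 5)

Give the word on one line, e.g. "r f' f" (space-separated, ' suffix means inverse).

f r f' r'

  after f: (1 3 8 4 5)(6 7)
  after r: (1 3 6)(2 8 4)
  after f': (2 3 7 6 5 4)
  after r': (1 7 8 2 3 6)(4 5)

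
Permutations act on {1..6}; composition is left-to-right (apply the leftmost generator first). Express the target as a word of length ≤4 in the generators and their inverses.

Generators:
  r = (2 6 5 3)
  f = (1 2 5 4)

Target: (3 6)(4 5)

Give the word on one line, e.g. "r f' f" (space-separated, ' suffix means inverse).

f' r' r' f

  after f': (1 4 5 2)
  after r': (1 4 6 2)(3 5)
  after r': (1 4 2)(3 6)
  after f: (3 6)(4 5)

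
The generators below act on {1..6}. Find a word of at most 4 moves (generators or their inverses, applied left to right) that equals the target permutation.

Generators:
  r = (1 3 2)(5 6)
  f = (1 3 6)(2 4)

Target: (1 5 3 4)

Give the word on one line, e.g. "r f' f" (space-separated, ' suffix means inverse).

f' r' f'

  after f': (1 6 3)(2 4)
  after r': (1 5 6)(2 4 3)
  after f': (1 5 3 4)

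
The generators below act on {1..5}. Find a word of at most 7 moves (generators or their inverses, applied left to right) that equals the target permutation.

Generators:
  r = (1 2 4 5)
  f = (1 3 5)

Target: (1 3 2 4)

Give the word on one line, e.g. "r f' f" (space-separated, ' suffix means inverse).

  after f: (1 3 5)
  after f: (1 5 3)
  after r: (2 4 5 3)
  after f': (1 5)(2 4 3)
  after f': (1 3 2 4)

f f r f' f'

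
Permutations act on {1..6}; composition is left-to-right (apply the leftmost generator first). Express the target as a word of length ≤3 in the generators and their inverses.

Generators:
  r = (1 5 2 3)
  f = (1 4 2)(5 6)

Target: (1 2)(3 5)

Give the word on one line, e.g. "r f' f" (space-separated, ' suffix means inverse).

  after r': (1 3 2 5)
  after r': (1 2)(3 5)

r' r'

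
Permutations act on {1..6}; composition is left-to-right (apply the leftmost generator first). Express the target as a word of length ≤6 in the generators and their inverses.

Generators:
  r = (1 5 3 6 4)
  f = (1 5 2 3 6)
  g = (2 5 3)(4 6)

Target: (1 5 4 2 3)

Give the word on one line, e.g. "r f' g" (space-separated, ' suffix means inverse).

r f' f' f' r'

  after r: (1 5 3 6 4)
  after f': (2 5)(4 6)
  after f': (1 6 4 3 2)
  after f': (1 3 5)(2 6 4)
  after r': (1 5 4 2 3)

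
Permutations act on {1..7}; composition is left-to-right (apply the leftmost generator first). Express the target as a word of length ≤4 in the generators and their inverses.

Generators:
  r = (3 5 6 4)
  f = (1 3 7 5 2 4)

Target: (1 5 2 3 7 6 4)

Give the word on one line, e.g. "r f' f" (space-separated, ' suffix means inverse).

f r

  after f: (1 3 7 5 2 4)
  after r: (1 5 2 3 7 6 4)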